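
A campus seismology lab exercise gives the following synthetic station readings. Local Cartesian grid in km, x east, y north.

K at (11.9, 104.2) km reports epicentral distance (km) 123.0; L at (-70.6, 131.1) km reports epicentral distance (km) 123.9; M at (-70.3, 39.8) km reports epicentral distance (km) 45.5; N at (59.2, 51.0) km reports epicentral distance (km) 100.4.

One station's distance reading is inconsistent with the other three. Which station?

Solve using three stations at a time. Using L, M, N (subtract circle equations pairwise → linear system) gives (x, y) ≈ (-33.7, 12.8).
Distances from that point to each station vs reported:
  K: calculated 102.1 vs reported 123.0 → residual 20.9 km
  L: calculated 123.9 vs reported 123.9 → residual 0.0 km
  M: calculated 45.5 vs reported 45.5 → residual 0.0 km
  N: calculated 100.4 vs reported 100.4 → residual 0.0 km
L, M, N are mutually consistent (residuals ≈ 0); K is off by 20.9 km.

K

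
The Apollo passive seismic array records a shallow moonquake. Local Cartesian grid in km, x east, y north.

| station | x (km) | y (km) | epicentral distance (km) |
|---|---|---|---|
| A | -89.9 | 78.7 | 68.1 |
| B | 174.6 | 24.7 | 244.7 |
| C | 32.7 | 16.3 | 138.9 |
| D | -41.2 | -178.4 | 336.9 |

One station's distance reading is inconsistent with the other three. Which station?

D

Solve using three stations at a time. Using A, B, C (subtract circle equations pairwise → linear system) gives (x, y) ≈ (-45.9, 131.0).
Distances from that point to each station vs reported:
  A: calculated 68.3 vs reported 68.1 → residual 0.2 km
  B: calculated 244.8 vs reported 244.7 → residual 0.1 km
  C: calculated 139.0 vs reported 138.9 → residual 0.1 km
  D: calculated 309.4 vs reported 336.9 → residual 27.5 km
A, B, C are mutually consistent (residuals ≈ 0); D is off by 27.5 km.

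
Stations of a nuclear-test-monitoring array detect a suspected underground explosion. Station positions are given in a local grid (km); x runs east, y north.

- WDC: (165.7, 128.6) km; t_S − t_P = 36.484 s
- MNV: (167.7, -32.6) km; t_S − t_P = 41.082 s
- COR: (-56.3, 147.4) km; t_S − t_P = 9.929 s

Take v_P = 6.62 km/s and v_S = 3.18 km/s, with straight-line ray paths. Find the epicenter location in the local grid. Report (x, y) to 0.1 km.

Distance from S−P lag: d = Δt · v_P v_S / (v_P − v_S) = Δt · (6.62·3.18)/(6.62−3.18) ≈ 6.1197·Δt.
So d_WDC = 223.27, d_MNV = 251.41, d_COR = 60.76 km.
Circle about each station: (x − 165.7)² + (y − 128.6)² = 223.27²; (x − 167.7)² + (y + 32.6)² = 251.41²; (x + 56.3)² + (y − 147.4)² = 60.76².
Subtracting the WDC equation from the MNV and COR equations removes the quadratic terms:
4.0 x − 322.4 y = -28165.90
-444.0 x + 37.6 y = 27059.72
Solving the 2×2 system: x ≈ -53.6, y ≈ 86.7 km.

-53.6 km east, 86.7 km north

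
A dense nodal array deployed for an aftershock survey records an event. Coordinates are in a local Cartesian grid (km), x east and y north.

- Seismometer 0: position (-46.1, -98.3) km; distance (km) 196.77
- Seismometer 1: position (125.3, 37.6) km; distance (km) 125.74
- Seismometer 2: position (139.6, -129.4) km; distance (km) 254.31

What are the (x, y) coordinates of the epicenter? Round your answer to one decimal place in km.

(11.0, 90.0)

Circle about each station: (x + 46.1)² + (y + 98.3)² = 196.77²; (x − 125.3)² + (y − 37.6)² = 125.74²; (x − 139.6)² + (y + 129.4)² = 254.31².
Subtracting pairs of circle equations eliminates x²+y² and gives linear equations (the radical axes):
342.8 x + 271.8 y = 28233.64
371.4 x − 62.2 y = -1510.72
Solving the 2×2 system: x ≈ 11.0, y ≈ 90.0 km.
Check against Seismometer 0 (with the unrounded x, y): √((x + 46.1)²+(y + 98.3)²) = 196.77 ≈ 196.77 km. ✓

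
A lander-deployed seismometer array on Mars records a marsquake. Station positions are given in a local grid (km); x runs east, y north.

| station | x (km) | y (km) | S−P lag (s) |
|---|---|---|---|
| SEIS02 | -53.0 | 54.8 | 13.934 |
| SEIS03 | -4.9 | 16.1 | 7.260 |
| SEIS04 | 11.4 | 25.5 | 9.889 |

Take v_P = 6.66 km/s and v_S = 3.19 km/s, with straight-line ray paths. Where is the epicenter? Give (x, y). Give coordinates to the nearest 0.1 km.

Distance from S−P lag: d = Δt · v_P v_S / (v_P − v_S) = Δt · (6.66·3.19)/(6.66−3.19) ≈ 6.1226·Δt.
So d_SEIS02 = 85.31, d_SEIS03 = 44.45, d_SEIS04 = 60.55 km.
Circle about each station: (x + 53.0)² + (y − 54.8)² = 85.31²; (x + 4.9)² + (y − 16.1)² = 44.45²; (x − 11.4)² + (y − 25.5)² = 60.55².
Subtracting pairs of circle equations eliminates x²+y² and gives linear equations (the radical axes):
96.2 x − 77.4 y = -226.83
128.8 x − 58.6 y = -1420.34
Solving the 2×2 system: x ≈ -22.3, y ≈ -24.8 km.

x ≈ -22.3 km, y ≈ -24.8 km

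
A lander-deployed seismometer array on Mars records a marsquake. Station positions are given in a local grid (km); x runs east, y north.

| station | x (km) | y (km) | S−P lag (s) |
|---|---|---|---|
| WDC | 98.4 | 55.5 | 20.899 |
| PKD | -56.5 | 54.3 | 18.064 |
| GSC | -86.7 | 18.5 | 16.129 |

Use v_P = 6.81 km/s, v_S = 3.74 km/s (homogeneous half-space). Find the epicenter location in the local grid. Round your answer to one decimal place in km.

(-2.5, -85.5)

Distance from S−P lag: d = Δt · v_P v_S / (v_P − v_S) = Δt · (6.81·3.74)/(6.81−3.74) ≈ 8.2962·Δt.
So d_WDC = 173.38, d_PKD = 149.86, d_GSC = 133.81 km.
Circle about each station: (x − 98.4)² + (y − 55.5)² = 173.38²; (x + 56.5)² + (y − 54.3)² = 149.86²; (x + 86.7)² + (y − 18.5)² = 133.81².
Subtracting pairs of circle equations eliminates x²+y² and gives linear equations (the radical axes):
-309.8 x − 2.4 y = 980.53
-370.2 x − 74.0 y = 7251.84
Solving the 2×2 system: x ≈ -2.5, y ≈ -85.5 km.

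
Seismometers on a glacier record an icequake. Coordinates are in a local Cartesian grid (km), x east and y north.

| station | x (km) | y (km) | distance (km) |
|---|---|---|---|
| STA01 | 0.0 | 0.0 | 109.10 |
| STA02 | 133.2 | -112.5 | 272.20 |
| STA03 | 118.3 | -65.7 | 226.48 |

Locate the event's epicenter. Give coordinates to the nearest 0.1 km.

Circle about each station: x² + y² = 109.10²; (x − 133.2)² + (y + 112.5)² = 272.20²; (x − 118.3)² + (y + 65.7)² = 226.48².
Subtracting the STA01 equation from the STA02 and STA03 equations removes the quadratic terms:
266.4 x − 225.0 y = -31791.54
236.6 x − 131.4 y = -21079.00
Solving the 2×2 system: x ≈ -31.0, y ≈ 104.6 km.
Check against STA01 (with the unrounded x, y): √(x²+y²) = 109.08 ≈ 109.10 km. ✓

x ≈ -31.0 km, y ≈ 104.6 km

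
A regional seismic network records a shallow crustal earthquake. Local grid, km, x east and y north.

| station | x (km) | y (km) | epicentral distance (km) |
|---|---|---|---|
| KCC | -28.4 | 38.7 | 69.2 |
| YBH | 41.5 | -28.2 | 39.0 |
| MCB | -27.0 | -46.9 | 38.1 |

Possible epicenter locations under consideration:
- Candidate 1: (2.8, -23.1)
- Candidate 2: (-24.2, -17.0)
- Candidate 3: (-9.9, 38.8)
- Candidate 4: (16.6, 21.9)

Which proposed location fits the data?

Candidate 1

For each candidate, compare |candidate − station| to the reported distance:
Candidate 1: residuals KCC 0.0, YBH 0.0, MCB 0.0 → max 0.0 km
Candidate 2: residuals KCC 13.3, YBH 27.6, MCB 8.1 → max 27.6 km
Candidate 3: residuals KCC 50.7, YBH 45.4, MCB 49.3 → max 50.7 km
Candidate 4: residuals KCC 21.2, YBH 16.9, MCB 43.4 → max 43.4 km
Only Candidate 1 has all residuals ≈ 0.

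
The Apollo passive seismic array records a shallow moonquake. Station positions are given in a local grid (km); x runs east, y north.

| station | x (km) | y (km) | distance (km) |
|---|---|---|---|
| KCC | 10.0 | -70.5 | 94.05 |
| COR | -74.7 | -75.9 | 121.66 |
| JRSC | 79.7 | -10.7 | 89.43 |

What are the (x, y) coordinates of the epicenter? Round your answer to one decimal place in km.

x ≈ -3.3 km, y ≈ 22.6 km

Circle about each station: (x − 10.0)² + (y + 70.5)² = 94.05²; (x + 74.7)² + (y + 75.9)² = 121.66²; (x − 79.7)² + (y + 10.7)² = 89.43².
Subtracting the KCC equation from the COR and JRSC equations removes the quadratic terms:
-169.4 x − 10.8 y = 314.90
139.4 x + 119.6 y = 2244.01
Solving the 2×2 system: x ≈ -3.3, y ≈ 22.6 km.
Check against KCC (with the unrounded x, y): √((x − 10.0)²+(y + 70.5)²) = 94.05 ≈ 94.05 km. ✓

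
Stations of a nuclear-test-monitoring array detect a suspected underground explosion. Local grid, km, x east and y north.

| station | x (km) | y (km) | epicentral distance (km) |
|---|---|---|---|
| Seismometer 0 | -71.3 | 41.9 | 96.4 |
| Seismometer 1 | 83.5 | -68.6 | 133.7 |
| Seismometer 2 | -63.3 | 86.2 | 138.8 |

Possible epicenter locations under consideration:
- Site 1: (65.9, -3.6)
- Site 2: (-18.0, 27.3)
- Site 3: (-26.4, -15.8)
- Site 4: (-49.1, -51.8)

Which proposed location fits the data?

Site 4

For each candidate, compare |candidate − station| to the reported distance:
Site 1: residuals Seismometer 0 48.1, Seismometer 1 66.4, Seismometer 2 18.5 → max 66.4 km
Site 2: residuals Seismometer 0 41.1, Seismometer 1 5.9, Seismometer 2 64.5 → max 64.5 km
Site 3: residuals Seismometer 0 23.3, Seismometer 1 11.8, Seismometer 2 30.3 → max 30.3 km
Site 4: residuals Seismometer 0 0.1, Seismometer 1 0.0, Seismometer 2 0.1 → max 0.1 km
Only Site 4 has all residuals ≈ 0.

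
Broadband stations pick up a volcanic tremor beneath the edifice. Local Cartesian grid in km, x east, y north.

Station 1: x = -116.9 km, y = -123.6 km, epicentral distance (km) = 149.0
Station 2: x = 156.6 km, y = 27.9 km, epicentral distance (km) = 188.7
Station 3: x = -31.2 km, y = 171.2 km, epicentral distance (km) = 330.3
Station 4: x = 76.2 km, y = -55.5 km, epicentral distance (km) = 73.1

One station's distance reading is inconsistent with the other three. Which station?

Solve using three stations at a time. Using Station 1, Station 2, Station 4 (subtract circle equations pairwise → linear system) gives (x, y) ≈ (31.8, -113.7).
Distances from that point to each station vs reported:
  Station 1: calculated 149.0 vs reported 149.0 → residual 0.0 km
  Station 2: calculated 188.7 vs reported 188.7 → residual 0.0 km
  Station 3: calculated 291.8 vs reported 330.3 → residual 38.5 km
  Station 4: calculated 73.2 vs reported 73.1 → residual 0.1 km
Station 1, Station 2, Station 4 are mutually consistent (residuals ≈ 0); Station 3 is off by 38.5 km.

Station 3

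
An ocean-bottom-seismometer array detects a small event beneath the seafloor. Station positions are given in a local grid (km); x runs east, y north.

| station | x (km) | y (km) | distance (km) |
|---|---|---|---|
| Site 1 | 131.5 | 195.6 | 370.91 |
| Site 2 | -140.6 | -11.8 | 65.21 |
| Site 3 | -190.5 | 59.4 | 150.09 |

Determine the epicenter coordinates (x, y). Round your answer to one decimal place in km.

Circle about each station: (x − 131.5)² + (y − 195.6)² = 370.91²; (x + 140.6)² + (y + 11.8)² = 65.21²; (x + 190.5)² + (y − 59.4)² = 150.09².
Subtracting pairs of circle equations eliminates x²+y² and gives linear equations (the radical axes):
-544.2 x − 414.8 y = 97677.87
-644.0 x − 272.4 y = 99314.22
Solving the 2×2 system: x ≈ -122.7, y ≈ -74.5 km.
Check against Site 1 (with the unrounded x, y): √((x − 131.5)²+(y − 195.6)²) = 370.91 ≈ 370.91 km. ✓

-122.7 km east, -74.5 km north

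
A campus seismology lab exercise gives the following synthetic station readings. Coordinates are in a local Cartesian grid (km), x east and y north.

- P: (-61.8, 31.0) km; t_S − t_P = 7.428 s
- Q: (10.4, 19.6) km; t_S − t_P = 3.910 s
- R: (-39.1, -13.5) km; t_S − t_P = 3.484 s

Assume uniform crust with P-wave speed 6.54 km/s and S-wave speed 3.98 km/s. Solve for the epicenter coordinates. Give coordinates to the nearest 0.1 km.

-3.9 km east, -17.5 km north

Distance from S−P lag: d = Δt · v_P v_S / (v_P − v_S) = Δt · (6.54·3.98)/(6.54−3.98) ≈ 10.1677·Δt.
So d_P = 75.53, d_Q = 39.76, d_R = 35.42 km.
Circle about each station: (x + 61.8)² + (y − 31.0)² = 75.53²; (x − 10.4)² + (y − 19.6)² = 39.76²; (x + 39.1)² + (y + 13.5)² = 35.42².
Subtracting the P equation from the Q and R equations removes the quadratic terms:
144.4 x − 22.8 y = -164.00
45.4 x − 89.0 y = 1381.02
Solving the 2×2 system: x ≈ -3.9, y ≈ -17.5 km.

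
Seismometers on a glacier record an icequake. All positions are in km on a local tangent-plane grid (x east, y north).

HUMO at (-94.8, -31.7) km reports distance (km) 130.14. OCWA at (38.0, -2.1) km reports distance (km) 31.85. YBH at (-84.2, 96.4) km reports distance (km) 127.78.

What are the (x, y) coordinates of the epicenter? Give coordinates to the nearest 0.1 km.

Circle about each station: (x + 94.8)² + (y + 31.7)² = 130.14²; (x − 38.0)² + (y + 2.1)² = 31.85²; (x + 84.2)² + (y − 96.4)² = 127.78².
Subtracting the HUMO equation from the OCWA and YBH equations removes the quadratic terms:
265.6 x + 59.2 y = 7378.48
21.2 x + 256.2 y = 6999.36
Solving the 2×2 system: x ≈ 22.1, y ≈ 25.5 km.

22.1 km east, 25.5 km north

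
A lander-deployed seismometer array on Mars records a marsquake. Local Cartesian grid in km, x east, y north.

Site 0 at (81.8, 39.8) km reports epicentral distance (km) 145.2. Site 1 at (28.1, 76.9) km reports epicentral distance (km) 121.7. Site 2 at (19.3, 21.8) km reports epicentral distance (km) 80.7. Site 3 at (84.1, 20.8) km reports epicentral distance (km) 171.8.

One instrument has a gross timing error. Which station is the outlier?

Site 3

Solve using three stations at a time. Using Site 0, Site 1, Site 2 (subtract circle equations pairwise → linear system) gives (x, y) ≈ (-53.2, -13.7).
Distances from that point to each station vs reported:
  Site 0: calculated 145.2 vs reported 145.2 → residual 0.0 km
  Site 1: calculated 121.7 vs reported 121.7 → residual 0.0 km
  Site 2: calculated 80.7 vs reported 80.7 → residual 0.0 km
  Site 3: calculated 141.6 vs reported 171.8 → residual 30.2 km
Site 0, Site 1, Site 2 are mutually consistent (residuals ≈ 0); Site 3 is off by 30.2 km.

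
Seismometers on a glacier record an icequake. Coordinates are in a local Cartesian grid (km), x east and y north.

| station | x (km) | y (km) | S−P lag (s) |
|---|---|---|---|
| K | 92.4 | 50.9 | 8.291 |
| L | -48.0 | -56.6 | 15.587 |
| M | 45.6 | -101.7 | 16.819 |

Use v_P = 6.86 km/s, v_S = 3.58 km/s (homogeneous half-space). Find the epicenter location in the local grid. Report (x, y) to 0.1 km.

x ≈ 36.5 km, y ≈ 23.9 km

Distance from S−P lag: d = Δt · v_P v_S / (v_P − v_S) = Δt · (6.86·3.58)/(6.86−3.58) ≈ 7.4874·Δt.
So d_K = 62.08, d_L = 116.71, d_M = 125.93 km.
Circle about each station: (x − 92.4)² + (y − 50.9)² = 62.08²; (x + 48.0)² + (y + 56.6)² = 116.71²; (x − 45.6)² + (y + 101.7)² = 125.93².
Subtracting the K equation from the L and M equations removes the quadratic terms:
-280.8 x − 215.0 y = -15388.31
-93.6 x − 305.2 y = -10710.76
Solving the 2×2 system: x ≈ 36.5, y ≈ 23.9 km.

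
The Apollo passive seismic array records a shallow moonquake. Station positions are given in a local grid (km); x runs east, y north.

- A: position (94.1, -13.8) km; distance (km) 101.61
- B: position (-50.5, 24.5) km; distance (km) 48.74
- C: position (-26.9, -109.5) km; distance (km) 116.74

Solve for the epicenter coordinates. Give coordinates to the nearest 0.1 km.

(-5.7, 5.3)

Circle about each station: (x − 94.1)² + (y + 13.8)² = 101.61²; (x + 50.5)² + (y − 24.5)² = 48.74²; (x + 26.9)² + (y + 109.5)² = 116.74².
Subtracting the A equation from the B and C equations removes the quadratic terms:
-289.2 x + 76.6 y = 2054.25
-242.0 x − 191.4 y = 364.97
Solving the 2×2 system: x ≈ -5.7, y ≈ 5.3 km.
Check against A (with the unrounded x, y): √((x − 94.1)²+(y + 13.8)²) = 101.61 ≈ 101.61 km. ✓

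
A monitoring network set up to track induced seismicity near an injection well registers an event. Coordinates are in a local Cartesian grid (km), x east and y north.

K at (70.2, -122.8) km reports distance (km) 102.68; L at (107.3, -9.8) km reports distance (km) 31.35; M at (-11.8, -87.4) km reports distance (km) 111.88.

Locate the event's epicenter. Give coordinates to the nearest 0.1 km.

Circle about each station: (x − 70.2)² + (y + 122.8)² = 102.68²; (x − 107.3)² + (y + 9.8)² = 31.35²; (x + 11.8)² + (y + 87.4)² = 111.88².
Subtracting the K equation from the L and M equations removes the quadratic terms:
74.2 x + 226.0 y = 1161.81
-164.0 x + 70.8 y = -14203.83
Solving the 2×2 system: x ≈ 77.8, y ≈ -20.4 km.
Check against K (with the unrounded x, y): √((x − 70.2)²+(y + 122.8)²) = 102.68 ≈ 102.68 km. ✓

77.8 km east, -20.4 km north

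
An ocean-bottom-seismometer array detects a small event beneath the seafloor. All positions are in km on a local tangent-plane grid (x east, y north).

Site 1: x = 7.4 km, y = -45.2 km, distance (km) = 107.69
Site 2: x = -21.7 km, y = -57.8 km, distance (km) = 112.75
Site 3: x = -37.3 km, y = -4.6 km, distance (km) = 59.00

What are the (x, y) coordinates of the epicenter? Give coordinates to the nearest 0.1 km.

-33.8 km east, 54.3 km north

Circle about each station: (x − 7.4)² + (y + 45.2)² = 107.69²; (x + 21.7)² + (y + 57.8)² = 112.75²; (x + 37.3)² + (y + 4.6)² = 59.00².
Subtracting pairs of circle equations eliminates x²+y² and gives linear equations (the radical axes):
-58.2 x − 25.2 y = 598.50
-89.4 x + 81.2 y = 7430.79
Solving the 2×2 system: x ≈ -33.8, y ≈ 54.3 km.
Check against Site 1 (with the unrounded x, y): √((x − 7.4)²+(y + 45.2)²) = 107.69 ≈ 107.69 km. ✓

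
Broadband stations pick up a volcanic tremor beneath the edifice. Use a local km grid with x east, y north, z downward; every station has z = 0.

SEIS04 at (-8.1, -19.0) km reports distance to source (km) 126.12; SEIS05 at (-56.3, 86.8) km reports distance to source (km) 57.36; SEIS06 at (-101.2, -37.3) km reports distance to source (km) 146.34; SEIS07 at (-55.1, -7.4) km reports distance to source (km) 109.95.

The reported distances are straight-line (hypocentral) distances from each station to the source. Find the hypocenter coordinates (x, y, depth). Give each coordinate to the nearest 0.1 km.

(-47.6, 86.5, 56.7)

Each station gives a sphere (x−x_i)² + (y−y_i)² + z² = d_i² (stations at z=0).
Subtracting the SEIS04 sphere from SEIS05 and SEIS06: z² cancels, leaving linear equations in x and y:
-96.4 x + 211.6 y = 22893.40
-186.2 x − 36.6 y = 5696.98
Solving: x ≈ -47.600, y ≈ 86.506 km (keep extra digits for the depth step; rounded: -47.6, 86.5).
Then from the SEIS04 sphere: z² = 126.12² − (x + 8.1)² − (y + 19.0)² with x = -47.600, y = 86.506, so z ≈ 56.696 ≈ 56.7 km.
Check against SEIS07 (with the unrounded solution): distance 109.95 ≈ 109.95 km. ✓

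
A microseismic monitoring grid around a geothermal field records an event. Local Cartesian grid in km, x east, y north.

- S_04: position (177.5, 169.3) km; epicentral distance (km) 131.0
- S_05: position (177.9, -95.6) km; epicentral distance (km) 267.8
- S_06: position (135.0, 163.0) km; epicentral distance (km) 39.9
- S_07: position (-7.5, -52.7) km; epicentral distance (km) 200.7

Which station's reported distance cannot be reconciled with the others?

Solve using three stations at a time. Using S_04, S_05, S_07 (subtract circle equations pairwise → linear system) gives (x, y) ≈ (49.9, 139.6).
Distances from that point to each station vs reported:
  S_04: calculated 131.0 vs reported 131.0 → residual 0.0 km
  S_05: calculated 267.8 vs reported 267.8 → residual 0.0 km
  S_06: calculated 88.3 vs reported 39.9 → residual 48.4 km
  S_07: calculated 200.7 vs reported 200.7 → residual 0.0 km
S_04, S_05, S_07 are mutually consistent (residuals ≈ 0); S_06 is off by 48.4 km.

S_06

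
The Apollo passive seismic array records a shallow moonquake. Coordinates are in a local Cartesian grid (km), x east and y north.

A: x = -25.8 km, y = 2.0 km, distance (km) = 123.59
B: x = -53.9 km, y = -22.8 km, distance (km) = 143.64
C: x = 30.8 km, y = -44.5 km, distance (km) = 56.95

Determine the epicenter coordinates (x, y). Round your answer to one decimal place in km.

Circle about each station: (x + 25.8)² + (y − 2.0)² = 123.59²; (x + 53.9)² + (y + 22.8)² = 143.64²; (x − 30.8)² + (y + 44.5)² = 56.95².
Subtracting pairs of circle equations eliminates x²+y² and gives linear equations (the radical axes):
-56.2 x − 49.6 y = -2602.55
113.2 x − 93.0 y = 14290.44
Solving the 2×2 system: x ≈ 87.7, y ≈ -46.9 km.
Check against A (with the unrounded x, y): √((x + 25.8)²+(y − 2.0)²) = 123.59 ≈ 123.59 km. ✓

x ≈ 87.7 km, y ≈ -46.9 km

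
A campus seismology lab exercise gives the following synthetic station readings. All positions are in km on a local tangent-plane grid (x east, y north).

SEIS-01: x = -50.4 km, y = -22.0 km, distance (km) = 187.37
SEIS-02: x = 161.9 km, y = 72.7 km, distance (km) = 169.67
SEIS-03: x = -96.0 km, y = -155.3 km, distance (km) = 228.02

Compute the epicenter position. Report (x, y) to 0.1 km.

123.2 km east, -92.5 km north

Circle about each station: (x + 50.4)² + (y + 22.0)² = 187.37²; (x − 161.9)² + (y − 72.7)² = 169.67²; (x + 96.0)² + (y + 155.3)² = 228.02².
Subtracting pairs of circle equations eliminates x²+y² and gives linear equations (the radical axes):
424.6 x + 189.4 y = 34792.35
-91.2 x − 266.6 y = 13424.33
Solving the 2×2 system: x ≈ 123.2, y ≈ -92.5 km.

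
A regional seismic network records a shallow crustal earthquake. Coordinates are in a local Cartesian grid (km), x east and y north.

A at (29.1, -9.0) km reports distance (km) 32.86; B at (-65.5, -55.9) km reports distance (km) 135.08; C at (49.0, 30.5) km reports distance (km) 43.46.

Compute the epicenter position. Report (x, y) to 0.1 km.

x ≈ 61.9 km, y ≈ -11.0 km

Circle about each station: (x − 29.1)² + (y + 9.0)² = 32.86²; (x + 65.5)² + (y + 55.9)² = 135.08²; (x − 49.0)² + (y − 30.5)² = 43.46².
Subtracting the A equation from the B and C equations removes the quadratic terms:
-189.2 x − 93.8 y = -10679.58
39.8 x + 79.0 y = 1594.45
Solving the 2×2 system: x ≈ 61.9, y ≈ -11.0 km.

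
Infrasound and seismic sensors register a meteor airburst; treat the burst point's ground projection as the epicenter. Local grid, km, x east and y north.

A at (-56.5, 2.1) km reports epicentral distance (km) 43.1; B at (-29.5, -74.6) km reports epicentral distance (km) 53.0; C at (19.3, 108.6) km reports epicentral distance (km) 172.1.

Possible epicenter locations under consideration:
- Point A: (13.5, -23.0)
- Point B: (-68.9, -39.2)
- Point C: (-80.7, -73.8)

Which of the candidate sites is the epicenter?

For each candidate, compare |candidate − station| to the reported distance:
Point A: residuals A 31.3, B 14.2, C 40.4 → max 40.4 km
Point B: residuals A 0.0, B 0.0, C 0.0 → max 0.0 km
Point C: residuals A 36.6, B 1.8, C 35.9 → max 36.6 km
Only Point B has all residuals ≈ 0.

Point B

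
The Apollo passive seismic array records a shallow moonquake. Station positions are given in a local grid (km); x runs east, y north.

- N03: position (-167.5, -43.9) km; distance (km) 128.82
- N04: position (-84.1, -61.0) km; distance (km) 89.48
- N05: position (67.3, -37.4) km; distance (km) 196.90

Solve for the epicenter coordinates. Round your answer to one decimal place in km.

(-94.3, -149.9)

Circle about each station: (x + 167.5)² + (y + 43.9)² = 128.82²; (x + 84.1)² + (y + 61.0)² = 89.48²; (x − 67.3)² + (y + 37.4)² = 196.90².
Subtracting the N03 equation from the N04 and N05 equations removes the quadratic terms:
166.8 x − 34.2 y = -10601.73
469.6 x + 13.0 y = -46230.43
Solving the 2×2 system: x ≈ -94.3, y ≈ -149.9 km.
Check against N03 (with the unrounded x, y): √((x + 167.5)²+(y + 43.9)²) = 128.83 ≈ 128.82 km. ✓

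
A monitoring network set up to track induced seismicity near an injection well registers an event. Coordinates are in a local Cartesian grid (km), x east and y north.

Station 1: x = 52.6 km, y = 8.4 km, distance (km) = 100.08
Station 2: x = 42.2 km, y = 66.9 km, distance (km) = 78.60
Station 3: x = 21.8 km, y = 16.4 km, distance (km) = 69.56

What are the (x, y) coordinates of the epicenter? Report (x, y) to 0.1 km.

Circle about each station: (x − 52.6)² + (y − 8.4)² = 100.08²; (x − 42.2)² + (y − 66.9)² = 78.60²; (x − 21.8)² + (y − 16.4)² = 69.56².
Subtracting pairs of circle equations eliminates x²+y² and gives linear equations (the radical axes):
-20.8 x + 117.0 y = 7257.18
-61.6 x + 16.0 y = 3084.29
Solving the 2×2 system: x ≈ -35.6, y ≈ 55.7 km.
Check against Station 1 (with the unrounded x, y): √((x − 52.6)²+(y − 8.4)²) = 100.08 ≈ 100.08 km. ✓

x ≈ -35.6 km, y ≈ 55.7 km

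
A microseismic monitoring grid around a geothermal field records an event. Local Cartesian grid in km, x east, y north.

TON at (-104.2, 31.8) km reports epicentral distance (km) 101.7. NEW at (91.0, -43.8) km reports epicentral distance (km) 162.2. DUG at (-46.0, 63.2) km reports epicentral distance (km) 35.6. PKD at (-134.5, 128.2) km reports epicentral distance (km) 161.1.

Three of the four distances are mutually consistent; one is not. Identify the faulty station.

PKD

Solve using three stations at a time. Using TON, NEW, DUG (subtract circle equations pairwise → linear system) gives (x, y) ≈ (-14.4, 79.5).
Distances from that point to each station vs reported:
  TON: calculated 101.7 vs reported 101.7 → residual 0.0 km
  NEW: calculated 162.2 vs reported 162.2 → residual 0.0 km
  DUG: calculated 35.6 vs reported 35.6 → residual 0.0 km
  PKD: calculated 129.6 vs reported 161.1 → residual 31.5 km
TON, NEW, DUG are mutually consistent (residuals ≈ 0); PKD is off by 31.5 km.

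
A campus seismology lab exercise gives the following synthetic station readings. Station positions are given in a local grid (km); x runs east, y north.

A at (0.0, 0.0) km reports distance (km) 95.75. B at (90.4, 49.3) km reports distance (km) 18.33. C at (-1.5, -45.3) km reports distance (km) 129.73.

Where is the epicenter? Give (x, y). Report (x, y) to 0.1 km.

(75.1, 59.4)

Circle about each station: x² + y² = 95.75²; (x − 90.4)² + (y − 49.3)² = 18.33²; (x + 1.5)² + (y + 45.3)² = 129.73².
Subtracting pairs of circle equations eliminates x²+y² and gives linear equations (the radical axes):
180.8 x + 98.6 y = 19434.72
-3.0 x − 90.6 y = -5607.47
Solving the 2×2 system: x ≈ 75.1, y ≈ 59.4 km.
Check against A (with the unrounded x, y): √(x²+y²) = 95.75 ≈ 95.75 km. ✓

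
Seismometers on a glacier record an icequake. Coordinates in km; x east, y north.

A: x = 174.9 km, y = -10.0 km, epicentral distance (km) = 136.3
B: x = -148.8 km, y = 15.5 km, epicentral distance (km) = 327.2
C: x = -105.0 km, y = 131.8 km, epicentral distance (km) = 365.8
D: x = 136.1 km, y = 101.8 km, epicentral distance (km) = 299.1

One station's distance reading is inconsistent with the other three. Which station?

D

Solve using three stations at a time. Using A, B, C (subtract circle equations pairwise → linear system) gives (x, y) ≈ (138.4, -141.3).
Distances from that point to each station vs reported:
  A: calculated 136.2 vs reported 136.3 → residual 0.1 km
  B: calculated 327.2 vs reported 327.2 → residual 0.0 km
  C: calculated 365.8 vs reported 365.8 → residual 0.0 km
  D: calculated 243.1 vs reported 299.1 → residual 56.0 km
A, B, C are mutually consistent (residuals ≈ 0); D is off by 56.0 km.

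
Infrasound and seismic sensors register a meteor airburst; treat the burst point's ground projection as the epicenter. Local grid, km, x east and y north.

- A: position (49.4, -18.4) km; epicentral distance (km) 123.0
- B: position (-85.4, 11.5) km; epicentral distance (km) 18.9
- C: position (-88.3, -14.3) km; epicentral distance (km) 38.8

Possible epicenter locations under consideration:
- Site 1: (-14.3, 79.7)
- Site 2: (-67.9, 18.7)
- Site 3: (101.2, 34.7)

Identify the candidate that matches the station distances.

For each candidate, compare |candidate − station| to the reported distance:
Site 1: residuals A 6.0, B 79.6, C 80.8 → max 80.8 km
Site 2: residuals A 0.0, B 0.0, C 0.0 → max 0.0 km
Site 3: residuals A 48.8, B 169.1, C 156.9 → max 169.1 km
Only Site 2 has all residuals ≈ 0.

Site 2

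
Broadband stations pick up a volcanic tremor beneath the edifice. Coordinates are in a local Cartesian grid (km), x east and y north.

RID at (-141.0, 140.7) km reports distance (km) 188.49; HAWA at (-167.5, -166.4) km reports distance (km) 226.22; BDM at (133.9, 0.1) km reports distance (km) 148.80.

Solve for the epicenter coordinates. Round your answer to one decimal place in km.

(-14.9, 0.6)

Circle about each station: (x + 141.0)² + (y − 140.7)² = 188.49²; (x + 167.5)² + (y + 166.4)² = 226.22²; (x − 133.9)² + (y − 0.1)² = 148.80².
Subtracting the RID equation from the HAWA and BDM equations removes the quadratic terms:
-53.0 x − 614.2 y = 420.71
549.8 x − 281.2 y = -8361.23
Solving the 2×2 system: x ≈ -14.9, y ≈ 0.6 km.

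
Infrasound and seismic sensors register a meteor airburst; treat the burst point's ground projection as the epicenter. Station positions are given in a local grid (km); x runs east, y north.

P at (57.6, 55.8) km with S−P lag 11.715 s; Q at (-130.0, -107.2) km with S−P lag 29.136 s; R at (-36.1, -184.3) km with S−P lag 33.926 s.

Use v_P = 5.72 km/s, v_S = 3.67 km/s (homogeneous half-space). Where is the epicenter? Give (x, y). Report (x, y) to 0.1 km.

0.3 km east, 161.2 km north

Distance from S−P lag: d = Δt · v_P v_S / (v_P − v_S) = Δt · (5.72·3.67)/(5.72−3.67) ≈ 10.2402·Δt.
So d_P = 119.96, d_Q = 298.36, d_R = 347.41 km.
Circle about each station: (x − 57.6)² + (y − 55.8)² = 119.96²; (x + 130.0)² + (y + 107.2)² = 298.36²; (x + 36.1)² + (y + 184.3)² = 347.41².
Subtracting the P equation from the Q and R equations removes the quadratic terms:
-375.2 x − 326.0 y = -52667.85
-187.4 x − 480.2 y = -77465.01
Solving the 2×2 system: x ≈ 0.3, y ≈ 161.2 km.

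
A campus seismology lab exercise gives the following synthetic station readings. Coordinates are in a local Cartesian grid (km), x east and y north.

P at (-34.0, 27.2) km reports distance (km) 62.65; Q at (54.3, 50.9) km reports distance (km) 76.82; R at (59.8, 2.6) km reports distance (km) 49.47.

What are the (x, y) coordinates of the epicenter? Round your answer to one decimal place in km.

Circle about each station: (x + 34.0)² + (y − 27.2)² = 62.65²; (x − 54.3)² + (y − 50.9)² = 76.82²; (x − 59.8)² + (y − 2.6)² = 49.47².
Subtracting pairs of circle equations eliminates x²+y² and gives linear equations (the radical axes):
176.6 x + 47.4 y = 1667.17
187.6 x − 49.2 y = 3164.70
Solving the 2×2 system: x ≈ 13.2, y ≈ -14.0 km.
Check against P (with the unrounded x, y): √((x + 34.0)²+(y − 27.2)²) = 62.65 ≈ 62.65 km. ✓

x ≈ 13.2 km, y ≈ -14.0 km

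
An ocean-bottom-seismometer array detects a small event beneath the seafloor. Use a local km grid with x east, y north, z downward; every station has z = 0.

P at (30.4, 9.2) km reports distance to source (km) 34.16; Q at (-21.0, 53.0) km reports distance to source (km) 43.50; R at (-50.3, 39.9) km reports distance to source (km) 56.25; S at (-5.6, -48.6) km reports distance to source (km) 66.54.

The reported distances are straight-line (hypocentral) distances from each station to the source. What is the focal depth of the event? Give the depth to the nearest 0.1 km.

12.3 km

Each station gives a sphere (x−x_i)² + (y−y_i)² + z² = d_i² (stations at z=0).
Subtracting the P sphere from Q and R: z² cancels, leaving linear equations in x and y:
-102.8 x + 87.6 y = 1515.86
-161.4 x + 61.4 y = 1116.14
Solving: x ≈ -0.601, y ≈ 16.599 km (keep extra digits for the depth step; rounded: -0.6, 16.6).
Then from the P sphere: z² = 34.16² − (x − 30.4)² − (y − 9.2)² with x = -0.601, y = 16.599, so z ≈ 12.292 ≈ 12.3 km.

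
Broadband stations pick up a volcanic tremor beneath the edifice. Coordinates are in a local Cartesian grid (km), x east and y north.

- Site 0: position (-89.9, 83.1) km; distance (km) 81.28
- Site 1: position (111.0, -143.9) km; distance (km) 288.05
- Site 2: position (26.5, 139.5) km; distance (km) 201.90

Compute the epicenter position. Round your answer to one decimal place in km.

x ≈ -130.7 km, y ≈ 12.8 km

Circle about each station: (x + 89.9)² + (y − 83.1)² = 81.28²; (x − 111.0)² + (y + 143.9)² = 288.05²; (x − 26.5)² + (y − 139.5)² = 201.90².
Subtracting the Site 0 equation from the Site 1 and Site 2 equations removes the quadratic terms:
401.8 x − 454.0 y = -58325.77
232.8 x + 112.8 y = -28982.29
Solving the 2×2 system: x ≈ -130.7, y ≈ 12.8 km.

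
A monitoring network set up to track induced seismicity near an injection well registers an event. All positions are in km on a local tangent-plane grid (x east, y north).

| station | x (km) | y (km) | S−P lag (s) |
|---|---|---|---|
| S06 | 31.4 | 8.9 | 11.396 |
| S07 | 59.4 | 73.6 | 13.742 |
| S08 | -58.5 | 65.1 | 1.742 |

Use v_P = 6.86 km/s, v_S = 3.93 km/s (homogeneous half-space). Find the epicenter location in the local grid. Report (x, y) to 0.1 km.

Distance from S−P lag: d = Δt · v_P v_S / (v_P − v_S) = Δt · (6.86·3.93)/(6.86−3.93) ≈ 9.2013·Δt.
So d_S06 = 104.86, d_S07 = 126.44, d_S08 = 16.03 km.
Circle about each station: (x − 31.4)² + (y − 8.9)² = 104.86²; (x − 59.4)² + (y − 73.6)² = 126.44²; (x + 58.5)² + (y − 65.1)² = 16.03².
Subtracting the S06 equation from the S07 and S08 equations removes the quadratic terms:
56.0 x + 129.4 y = 2888.70
-179.8 x + 112.4 y = 17333.75
Solving the 2×2 system: x ≈ -64.9, y ≈ 50.4 km.

(-64.9, 50.4)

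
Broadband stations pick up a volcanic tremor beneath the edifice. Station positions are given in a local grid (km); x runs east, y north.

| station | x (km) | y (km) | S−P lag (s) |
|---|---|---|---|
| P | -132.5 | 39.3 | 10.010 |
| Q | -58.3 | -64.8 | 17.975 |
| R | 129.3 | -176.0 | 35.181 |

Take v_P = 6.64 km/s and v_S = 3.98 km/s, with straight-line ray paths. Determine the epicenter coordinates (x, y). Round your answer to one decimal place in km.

Distance from S−P lag: d = Δt · v_P v_S / (v_P − v_S) = Δt · (6.64·3.98)/(6.64−3.98) ≈ 9.9350·Δt.
So d_P = 99.45, d_Q = 178.58, d_R = 349.52 km.
Circle about each station: (x + 132.5)² + (y − 39.3)² = 99.45²; (x + 58.3)² + (y + 64.8)² = 178.58²; (x − 129.3)² + (y + 176.0)² = 349.52².
Subtracting pairs of circle equations eliminates x²+y² and gives linear equations (the radical axes):
148.4 x − 208.2 y = -33503.32
523.6 x − 430.6 y = -83680.18
Solving the 2×2 system: x ≈ -66.4, y ≈ 113.6 km.

x ≈ -66.4 km, y ≈ 113.6 km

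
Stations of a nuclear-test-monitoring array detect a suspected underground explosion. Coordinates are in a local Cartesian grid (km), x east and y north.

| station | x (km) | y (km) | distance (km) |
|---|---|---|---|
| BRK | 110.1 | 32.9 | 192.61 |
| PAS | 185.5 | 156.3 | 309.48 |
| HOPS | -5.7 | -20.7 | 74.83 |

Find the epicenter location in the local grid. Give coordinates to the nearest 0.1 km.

(-78.8, -4.7)

Circle about each station: (x − 110.1)² + (y − 32.9)² = 192.61²; (x − 185.5)² + (y − 156.3)² = 309.48²; (x + 5.7)² + (y + 20.7)² = 74.83².
Subtracting pairs of circle equations eliminates x²+y² and gives linear equations (the radical axes):
150.8 x + 246.8 y = -13043.74
-231.6 x − 107.2 y = 18755.64
Solving the 2×2 system: x ≈ -78.8, y ≈ -4.7 km.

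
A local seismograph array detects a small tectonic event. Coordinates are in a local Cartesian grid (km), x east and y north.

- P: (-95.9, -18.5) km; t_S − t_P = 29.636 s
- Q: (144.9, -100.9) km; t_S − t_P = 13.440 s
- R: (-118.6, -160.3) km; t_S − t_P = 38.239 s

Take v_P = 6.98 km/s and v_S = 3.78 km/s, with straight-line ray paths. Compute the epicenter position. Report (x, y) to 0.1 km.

Distance from S−P lag: d = Δt · v_P v_S / (v_P − v_S) = Δt · (6.98·3.78)/(6.98−3.78) ≈ 8.2451·Δt.
So d_P = 244.35, d_Q = 110.81, d_R = 315.29 km.
Circle about each station: (x + 95.9)² + (y + 18.5)² = 244.35²; (x − 144.9)² + (y + 100.9)² = 110.81²; (x + 118.6)² + (y + 160.3)² = 315.29².
Subtracting the P equation from the Q and R equations removes the quadratic terms:
481.6 x − 164.8 y = 69065.83
-45.4 x − 283.6 y = -9477.87
Solving the 2×2 system: x ≈ 146.8, y ≈ 9.9 km.

(146.8, 9.9)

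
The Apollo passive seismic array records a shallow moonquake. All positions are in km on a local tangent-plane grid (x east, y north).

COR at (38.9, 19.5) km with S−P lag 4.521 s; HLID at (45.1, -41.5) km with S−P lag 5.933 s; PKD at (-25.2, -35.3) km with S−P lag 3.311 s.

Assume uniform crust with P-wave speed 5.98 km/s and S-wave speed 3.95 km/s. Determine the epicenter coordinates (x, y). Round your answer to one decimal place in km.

Distance from S−P lag: d = Δt · v_P v_S / (v_P − v_S) = Δt · (5.98·3.95)/(5.98−3.95) ≈ 11.6360·Δt.
So d_COR = 52.61, d_HLID = 69.04, d_PKD = 38.53 km.
Circle about each station: (x − 38.9)² + (y − 19.5)² = 52.61²; (x − 45.1)² + (y + 41.5)² = 69.04²; (x + 25.2)² + (y + 35.3)² = 38.53².
Subtracting pairs of circle equations eliminates x²+y² and gives linear equations (the radical axes):
12.4 x − 122.0 y = -135.91
-128.2 x − 109.6 y = 1270.92
Solving the 2×2 system: x ≈ -10.0, y ≈ 0.1 km.

-10.0 km east, 0.1 km north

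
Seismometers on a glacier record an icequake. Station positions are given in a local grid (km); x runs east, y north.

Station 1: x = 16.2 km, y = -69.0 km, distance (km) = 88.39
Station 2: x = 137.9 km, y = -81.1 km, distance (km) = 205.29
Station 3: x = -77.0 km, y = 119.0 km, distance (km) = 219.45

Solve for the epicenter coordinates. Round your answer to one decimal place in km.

Circle about each station: (x − 16.2)² + (y + 69.0)² = 88.39²; (x − 137.9)² + (y + 81.1)² = 205.29²; (x + 77.0)² + (y − 119.0)² = 219.45².
Subtracting the Station 1 equation from the Station 2 and Station 3 equations removes the quadratic terms:
243.4 x − 24.2 y = -13761.01
-186.4 x + 376.0 y = -25278.95
Solving the 2×2 system: x ≈ -66.5, y ≈ -100.2 km.

(-66.5, -100.2)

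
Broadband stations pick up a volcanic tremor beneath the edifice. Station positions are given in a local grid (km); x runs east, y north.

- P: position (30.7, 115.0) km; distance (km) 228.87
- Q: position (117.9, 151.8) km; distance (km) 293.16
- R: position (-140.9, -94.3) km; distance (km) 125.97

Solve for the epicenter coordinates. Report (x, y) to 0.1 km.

-15.8 km east, -109.1 km north

Circle about each station: (x − 30.7)² + (y − 115.0)² = 228.87²; (x − 117.9)² + (y − 151.8)² = 293.16²; (x + 140.9)² + (y + 94.3)² = 125.97².
Subtracting the P equation from the Q and R equations removes the quadratic terms:
174.4 x + 73.6 y = -10785.15
-343.2 x − 418.6 y = 51090.85
Solving the 2×2 system: x ≈ -15.8, y ≈ -109.1 km.
Check against P (with the unrounded x, y): √((x − 30.7)²+(y − 115.0)²) = 228.87 ≈ 228.87 km. ✓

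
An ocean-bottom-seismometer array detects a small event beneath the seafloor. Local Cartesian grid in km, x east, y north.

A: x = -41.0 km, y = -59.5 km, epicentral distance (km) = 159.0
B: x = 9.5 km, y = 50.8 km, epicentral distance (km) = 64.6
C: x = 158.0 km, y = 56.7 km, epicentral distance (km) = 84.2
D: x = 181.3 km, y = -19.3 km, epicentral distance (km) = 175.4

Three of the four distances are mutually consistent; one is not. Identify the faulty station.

D

Solve using three stations at a time. Using A, B, C (subtract circle equations pairwise → linear system) gives (x, y) ≈ (74.1, 50.2).
Distances from that point to each station vs reported:
  A: calculated 159.0 vs reported 159.0 → residual 0.0 km
  B: calculated 64.6 vs reported 64.6 → residual 0.0 km
  C: calculated 84.2 vs reported 84.2 → residual 0.0 km
  D: calculated 127.8 vs reported 175.4 → residual 47.6 km
A, B, C are mutually consistent (residuals ≈ 0); D is off by 47.6 km.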